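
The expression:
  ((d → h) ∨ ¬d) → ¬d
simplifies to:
¬d ∨ ¬h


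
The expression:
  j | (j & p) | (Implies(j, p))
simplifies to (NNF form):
True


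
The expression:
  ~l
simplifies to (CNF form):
~l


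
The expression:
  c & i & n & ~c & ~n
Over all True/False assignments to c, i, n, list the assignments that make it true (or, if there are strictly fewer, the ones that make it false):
is never true.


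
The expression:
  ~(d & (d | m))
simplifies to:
~d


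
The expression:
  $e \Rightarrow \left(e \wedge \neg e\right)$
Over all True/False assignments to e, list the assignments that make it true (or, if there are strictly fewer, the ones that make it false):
is true only for:
  e=False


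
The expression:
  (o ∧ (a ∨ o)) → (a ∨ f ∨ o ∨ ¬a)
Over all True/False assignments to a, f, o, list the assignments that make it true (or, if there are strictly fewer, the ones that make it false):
is always true.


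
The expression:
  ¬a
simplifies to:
¬a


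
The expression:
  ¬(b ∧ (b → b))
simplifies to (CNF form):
¬b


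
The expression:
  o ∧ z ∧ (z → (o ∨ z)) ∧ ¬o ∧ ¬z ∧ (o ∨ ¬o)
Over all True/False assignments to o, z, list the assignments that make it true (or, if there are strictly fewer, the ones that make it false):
is never true.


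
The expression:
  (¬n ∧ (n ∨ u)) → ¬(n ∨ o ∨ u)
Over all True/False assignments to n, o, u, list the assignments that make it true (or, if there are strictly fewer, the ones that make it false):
is false only for:
  n=False, o=False, u=True;
  n=False, o=True, u=True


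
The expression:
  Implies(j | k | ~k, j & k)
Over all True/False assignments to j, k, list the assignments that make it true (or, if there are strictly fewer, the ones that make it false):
is true only for:
  j=True, k=True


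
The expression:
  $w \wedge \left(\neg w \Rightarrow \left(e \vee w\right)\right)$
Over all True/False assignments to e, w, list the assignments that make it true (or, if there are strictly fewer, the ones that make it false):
is true only for:
  e=False, w=True;
  e=True, w=True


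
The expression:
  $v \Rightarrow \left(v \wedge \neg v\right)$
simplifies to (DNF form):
$\neg v$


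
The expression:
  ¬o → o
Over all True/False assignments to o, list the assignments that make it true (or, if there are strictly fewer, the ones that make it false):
is true only for:
  o=True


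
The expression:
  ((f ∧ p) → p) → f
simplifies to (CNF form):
f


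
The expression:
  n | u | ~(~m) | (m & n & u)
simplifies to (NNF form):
m | n | u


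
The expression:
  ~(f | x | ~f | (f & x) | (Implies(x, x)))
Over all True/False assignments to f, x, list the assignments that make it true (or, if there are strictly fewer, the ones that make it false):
is never true.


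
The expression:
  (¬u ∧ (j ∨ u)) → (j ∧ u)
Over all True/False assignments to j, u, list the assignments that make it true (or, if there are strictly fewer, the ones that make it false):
is false only for:
  j=True, u=False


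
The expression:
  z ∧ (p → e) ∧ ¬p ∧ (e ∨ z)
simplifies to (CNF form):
z ∧ ¬p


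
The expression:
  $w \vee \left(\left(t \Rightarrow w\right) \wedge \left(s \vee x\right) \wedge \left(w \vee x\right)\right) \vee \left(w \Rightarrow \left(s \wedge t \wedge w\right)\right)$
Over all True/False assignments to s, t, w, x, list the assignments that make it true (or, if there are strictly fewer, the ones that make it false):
is always true.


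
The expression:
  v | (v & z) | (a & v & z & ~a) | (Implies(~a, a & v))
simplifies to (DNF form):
a | v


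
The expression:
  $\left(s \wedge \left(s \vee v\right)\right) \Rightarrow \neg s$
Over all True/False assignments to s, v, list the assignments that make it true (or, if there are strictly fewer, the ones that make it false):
is true only for:
  s=False, v=False;
  s=False, v=True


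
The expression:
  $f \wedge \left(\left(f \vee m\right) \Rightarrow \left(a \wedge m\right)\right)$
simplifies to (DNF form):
$a \wedge f \wedge m$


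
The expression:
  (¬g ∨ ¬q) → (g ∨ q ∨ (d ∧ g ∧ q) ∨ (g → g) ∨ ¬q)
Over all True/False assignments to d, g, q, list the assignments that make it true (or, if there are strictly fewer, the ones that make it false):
is always true.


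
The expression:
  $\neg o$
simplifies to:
$\neg o$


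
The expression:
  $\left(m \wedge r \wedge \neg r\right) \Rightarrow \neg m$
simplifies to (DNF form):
$\text{True}$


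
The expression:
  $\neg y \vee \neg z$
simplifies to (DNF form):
$\neg y \vee \neg z$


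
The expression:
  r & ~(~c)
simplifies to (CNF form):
c & r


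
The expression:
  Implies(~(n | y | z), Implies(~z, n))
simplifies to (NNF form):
n | y | z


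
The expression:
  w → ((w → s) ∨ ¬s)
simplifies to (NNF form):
True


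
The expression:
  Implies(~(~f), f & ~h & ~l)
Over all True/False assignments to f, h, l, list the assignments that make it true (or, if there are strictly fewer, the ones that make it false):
is false only for:
  f=True, h=False, l=True;
  f=True, h=True, l=False;
  f=True, h=True, l=True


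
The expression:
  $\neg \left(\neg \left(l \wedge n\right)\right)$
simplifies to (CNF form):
$l \wedge n$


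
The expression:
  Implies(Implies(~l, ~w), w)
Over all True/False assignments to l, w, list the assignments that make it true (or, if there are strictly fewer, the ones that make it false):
is true only for:
  l=False, w=True;
  l=True, w=True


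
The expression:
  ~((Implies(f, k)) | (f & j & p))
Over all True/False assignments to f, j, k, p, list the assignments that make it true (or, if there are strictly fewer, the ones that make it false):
is true only for:
  f=True, j=False, k=False, p=False;
  f=True, j=False, k=False, p=True;
  f=True, j=True, k=False, p=False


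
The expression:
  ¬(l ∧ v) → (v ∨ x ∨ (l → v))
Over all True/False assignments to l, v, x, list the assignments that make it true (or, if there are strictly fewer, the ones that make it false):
is false only for:
  l=True, v=False, x=False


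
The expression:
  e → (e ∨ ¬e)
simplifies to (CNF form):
True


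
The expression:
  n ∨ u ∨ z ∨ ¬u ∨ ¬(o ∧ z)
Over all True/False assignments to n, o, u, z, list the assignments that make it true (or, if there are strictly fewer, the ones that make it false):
is always true.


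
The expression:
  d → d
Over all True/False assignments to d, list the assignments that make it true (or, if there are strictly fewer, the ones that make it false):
is always true.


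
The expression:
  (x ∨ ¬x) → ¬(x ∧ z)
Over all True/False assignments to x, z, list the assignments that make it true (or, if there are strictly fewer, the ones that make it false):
is false only for:
  x=True, z=True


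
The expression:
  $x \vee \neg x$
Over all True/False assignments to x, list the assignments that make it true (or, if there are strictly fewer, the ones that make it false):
is always true.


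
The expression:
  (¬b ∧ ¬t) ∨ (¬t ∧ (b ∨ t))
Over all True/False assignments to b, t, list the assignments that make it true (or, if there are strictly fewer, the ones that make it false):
is true only for:
  b=False, t=False;
  b=True, t=False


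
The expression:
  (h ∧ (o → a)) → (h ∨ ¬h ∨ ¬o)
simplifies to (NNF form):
True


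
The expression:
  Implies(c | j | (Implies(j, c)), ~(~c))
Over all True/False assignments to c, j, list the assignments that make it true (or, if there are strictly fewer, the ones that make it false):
is true only for:
  c=True, j=False;
  c=True, j=True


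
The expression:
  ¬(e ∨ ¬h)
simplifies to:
h ∧ ¬e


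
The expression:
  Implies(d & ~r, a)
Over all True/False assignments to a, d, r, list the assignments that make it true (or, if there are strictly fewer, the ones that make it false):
is false only for:
  a=False, d=True, r=False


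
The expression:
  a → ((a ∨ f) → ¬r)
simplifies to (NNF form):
¬a ∨ ¬r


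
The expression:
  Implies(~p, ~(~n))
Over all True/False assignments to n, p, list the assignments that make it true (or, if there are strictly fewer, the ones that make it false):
is false only for:
  n=False, p=False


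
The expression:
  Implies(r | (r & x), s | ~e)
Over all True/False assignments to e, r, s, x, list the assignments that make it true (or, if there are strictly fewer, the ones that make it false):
is false only for:
  e=True, r=True, s=False, x=False;
  e=True, r=True, s=False, x=True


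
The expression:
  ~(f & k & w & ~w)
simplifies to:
True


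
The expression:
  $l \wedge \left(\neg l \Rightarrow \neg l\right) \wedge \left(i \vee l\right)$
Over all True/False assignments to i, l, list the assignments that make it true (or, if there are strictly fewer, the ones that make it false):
is true only for:
  i=False, l=True;
  i=True, l=True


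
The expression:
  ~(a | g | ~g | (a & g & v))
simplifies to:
False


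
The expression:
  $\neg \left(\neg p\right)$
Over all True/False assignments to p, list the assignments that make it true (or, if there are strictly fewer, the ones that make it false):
is true only for:
  p=True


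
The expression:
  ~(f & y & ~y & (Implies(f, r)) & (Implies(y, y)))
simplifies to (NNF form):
True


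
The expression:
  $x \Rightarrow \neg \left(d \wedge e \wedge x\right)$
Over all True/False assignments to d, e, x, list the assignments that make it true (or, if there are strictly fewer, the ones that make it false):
is false only for:
  d=True, e=True, x=True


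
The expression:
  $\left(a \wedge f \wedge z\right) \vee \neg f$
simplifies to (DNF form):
$\left(a \wedge z\right) \vee \neg f$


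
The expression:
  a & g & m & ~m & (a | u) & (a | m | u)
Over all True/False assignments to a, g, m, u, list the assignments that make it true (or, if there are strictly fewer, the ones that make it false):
is never true.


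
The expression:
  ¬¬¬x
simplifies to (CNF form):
¬x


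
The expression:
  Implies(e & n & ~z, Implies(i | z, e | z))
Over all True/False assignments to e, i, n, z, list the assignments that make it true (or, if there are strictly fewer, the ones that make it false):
is always true.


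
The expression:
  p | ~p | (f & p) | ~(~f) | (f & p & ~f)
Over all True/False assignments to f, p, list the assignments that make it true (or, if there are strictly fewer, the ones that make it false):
is always true.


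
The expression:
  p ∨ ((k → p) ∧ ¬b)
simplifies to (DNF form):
p ∨ (¬b ∧ ¬k)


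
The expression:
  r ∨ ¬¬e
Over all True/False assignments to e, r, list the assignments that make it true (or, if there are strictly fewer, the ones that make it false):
is false only for:
  e=False, r=False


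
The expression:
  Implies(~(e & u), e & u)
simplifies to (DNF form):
e & u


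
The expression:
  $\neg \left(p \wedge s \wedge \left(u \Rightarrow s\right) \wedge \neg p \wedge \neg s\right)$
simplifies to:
$\text{True}$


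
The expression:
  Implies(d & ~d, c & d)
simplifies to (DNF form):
True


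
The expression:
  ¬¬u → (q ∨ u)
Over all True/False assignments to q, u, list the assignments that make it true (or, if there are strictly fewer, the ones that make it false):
is always true.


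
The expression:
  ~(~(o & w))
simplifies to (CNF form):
o & w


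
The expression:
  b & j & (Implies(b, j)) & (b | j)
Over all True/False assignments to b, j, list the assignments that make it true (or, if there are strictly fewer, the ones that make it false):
is true only for:
  b=True, j=True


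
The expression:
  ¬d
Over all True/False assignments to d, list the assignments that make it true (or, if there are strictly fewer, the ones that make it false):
is true only for:
  d=False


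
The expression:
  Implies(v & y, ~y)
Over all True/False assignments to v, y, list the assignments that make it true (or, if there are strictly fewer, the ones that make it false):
is false only for:
  v=True, y=True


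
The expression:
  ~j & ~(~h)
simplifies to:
h & ~j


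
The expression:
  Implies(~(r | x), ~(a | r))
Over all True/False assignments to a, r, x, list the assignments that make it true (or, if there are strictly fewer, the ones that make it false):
is false only for:
  a=True, r=False, x=False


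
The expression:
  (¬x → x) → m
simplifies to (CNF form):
m ∨ ¬x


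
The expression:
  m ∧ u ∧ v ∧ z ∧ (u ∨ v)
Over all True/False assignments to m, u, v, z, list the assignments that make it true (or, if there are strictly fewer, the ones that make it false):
is true only for:
  m=True, u=True, v=True, z=True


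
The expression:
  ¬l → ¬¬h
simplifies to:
h ∨ l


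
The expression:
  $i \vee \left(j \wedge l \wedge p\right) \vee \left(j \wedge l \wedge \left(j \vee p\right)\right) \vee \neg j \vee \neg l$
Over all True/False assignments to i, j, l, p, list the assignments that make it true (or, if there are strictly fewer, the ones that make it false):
is always true.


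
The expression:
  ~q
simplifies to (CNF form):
~q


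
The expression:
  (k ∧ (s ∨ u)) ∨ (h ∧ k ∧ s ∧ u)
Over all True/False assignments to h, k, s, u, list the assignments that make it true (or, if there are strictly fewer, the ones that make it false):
is true only for:
  h=False, k=True, s=False, u=True;
  h=False, k=True, s=True, u=False;
  h=False, k=True, s=True, u=True;
  h=True, k=True, s=False, u=True;
  h=True, k=True, s=True, u=False;
  h=True, k=True, s=True, u=True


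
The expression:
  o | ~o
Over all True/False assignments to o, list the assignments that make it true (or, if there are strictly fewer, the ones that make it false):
is always true.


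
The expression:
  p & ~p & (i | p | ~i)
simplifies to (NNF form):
False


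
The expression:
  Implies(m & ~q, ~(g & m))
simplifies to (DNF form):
q | ~g | ~m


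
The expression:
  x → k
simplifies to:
k ∨ ¬x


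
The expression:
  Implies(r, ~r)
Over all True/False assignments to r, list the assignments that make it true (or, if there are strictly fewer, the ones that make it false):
is true only for:
  r=False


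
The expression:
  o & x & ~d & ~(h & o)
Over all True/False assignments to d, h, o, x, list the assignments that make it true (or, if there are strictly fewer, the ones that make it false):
is true only for:
  d=False, h=False, o=True, x=True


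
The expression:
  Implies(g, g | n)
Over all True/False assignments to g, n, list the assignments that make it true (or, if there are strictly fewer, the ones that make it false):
is always true.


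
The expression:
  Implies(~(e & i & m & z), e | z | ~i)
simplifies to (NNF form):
e | z | ~i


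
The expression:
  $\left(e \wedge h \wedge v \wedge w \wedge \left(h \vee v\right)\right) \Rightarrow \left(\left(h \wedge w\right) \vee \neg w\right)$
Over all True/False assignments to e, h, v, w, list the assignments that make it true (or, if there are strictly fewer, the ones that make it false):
is always true.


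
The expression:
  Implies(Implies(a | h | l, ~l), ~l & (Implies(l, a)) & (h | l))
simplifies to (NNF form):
h | l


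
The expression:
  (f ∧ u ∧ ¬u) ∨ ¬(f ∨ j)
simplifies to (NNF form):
¬f ∧ ¬j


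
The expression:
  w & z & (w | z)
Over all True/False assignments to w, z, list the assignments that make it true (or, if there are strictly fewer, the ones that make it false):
is true only for:
  w=True, z=True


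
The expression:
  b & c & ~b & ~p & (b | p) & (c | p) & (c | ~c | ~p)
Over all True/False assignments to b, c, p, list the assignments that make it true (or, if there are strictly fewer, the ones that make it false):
is never true.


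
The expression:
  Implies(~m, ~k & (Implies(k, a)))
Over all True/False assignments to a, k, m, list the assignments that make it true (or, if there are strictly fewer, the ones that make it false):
is false only for:
  a=False, k=True, m=False;
  a=True, k=True, m=False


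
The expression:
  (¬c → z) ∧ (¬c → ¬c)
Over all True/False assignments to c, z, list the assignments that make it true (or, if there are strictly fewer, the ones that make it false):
is false only for:
  c=False, z=False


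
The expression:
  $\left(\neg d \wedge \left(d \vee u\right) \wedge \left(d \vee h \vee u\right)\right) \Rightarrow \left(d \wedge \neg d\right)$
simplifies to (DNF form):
$d \vee \neg u$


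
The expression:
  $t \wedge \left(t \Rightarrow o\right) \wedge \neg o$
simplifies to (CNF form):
$\text{False}$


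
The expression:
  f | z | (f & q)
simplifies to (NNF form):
f | z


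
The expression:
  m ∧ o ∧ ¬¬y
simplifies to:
m ∧ o ∧ y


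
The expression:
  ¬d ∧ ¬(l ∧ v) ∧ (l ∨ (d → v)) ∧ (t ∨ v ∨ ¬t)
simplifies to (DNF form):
(¬d ∧ ¬l) ∨ (¬d ∧ ¬v)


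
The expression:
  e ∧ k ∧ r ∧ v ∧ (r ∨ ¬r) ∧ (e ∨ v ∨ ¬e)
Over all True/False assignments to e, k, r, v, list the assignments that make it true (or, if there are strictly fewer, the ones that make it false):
is true only for:
  e=True, k=True, r=True, v=True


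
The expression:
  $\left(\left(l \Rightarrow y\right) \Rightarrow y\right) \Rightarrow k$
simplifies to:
$k \vee \left(\neg l \wedge \neg y\right)$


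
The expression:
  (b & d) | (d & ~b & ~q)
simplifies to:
d & (b | ~q)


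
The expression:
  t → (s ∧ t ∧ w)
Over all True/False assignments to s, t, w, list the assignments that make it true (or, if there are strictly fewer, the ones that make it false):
is false only for:
  s=False, t=True, w=False;
  s=False, t=True, w=True;
  s=True, t=True, w=False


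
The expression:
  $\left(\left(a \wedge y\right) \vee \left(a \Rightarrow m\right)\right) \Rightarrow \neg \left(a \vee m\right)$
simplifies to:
$\neg m \wedge \left(\neg a \vee \neg y\right)$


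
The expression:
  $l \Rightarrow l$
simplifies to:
$\text{True}$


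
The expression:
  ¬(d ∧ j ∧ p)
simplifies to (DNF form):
¬d ∨ ¬j ∨ ¬p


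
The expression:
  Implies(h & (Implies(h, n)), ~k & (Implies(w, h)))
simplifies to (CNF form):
~h | ~k | ~n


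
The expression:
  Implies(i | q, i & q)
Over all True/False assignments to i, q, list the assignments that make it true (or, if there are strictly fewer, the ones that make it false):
is true only for:
  i=False, q=False;
  i=True, q=True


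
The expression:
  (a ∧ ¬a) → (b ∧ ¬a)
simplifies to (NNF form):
True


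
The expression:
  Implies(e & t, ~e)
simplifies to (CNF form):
~e | ~t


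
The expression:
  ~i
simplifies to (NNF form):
~i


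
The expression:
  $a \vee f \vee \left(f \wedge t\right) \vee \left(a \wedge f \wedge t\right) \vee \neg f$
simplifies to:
$\text{True}$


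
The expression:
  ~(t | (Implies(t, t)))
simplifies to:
False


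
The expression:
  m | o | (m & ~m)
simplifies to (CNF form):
m | o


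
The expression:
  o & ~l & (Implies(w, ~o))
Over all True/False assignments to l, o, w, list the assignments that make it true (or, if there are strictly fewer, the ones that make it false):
is true only for:
  l=False, o=True, w=False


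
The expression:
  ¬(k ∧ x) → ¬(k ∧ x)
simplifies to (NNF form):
True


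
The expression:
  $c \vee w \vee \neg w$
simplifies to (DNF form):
$\text{True}$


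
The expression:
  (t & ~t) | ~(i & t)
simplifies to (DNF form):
~i | ~t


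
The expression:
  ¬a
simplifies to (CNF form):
¬a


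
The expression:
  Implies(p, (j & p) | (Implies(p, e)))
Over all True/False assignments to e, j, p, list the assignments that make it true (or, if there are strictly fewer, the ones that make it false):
is false only for:
  e=False, j=False, p=True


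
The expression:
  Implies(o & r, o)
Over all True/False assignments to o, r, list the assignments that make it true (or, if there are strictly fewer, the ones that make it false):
is always true.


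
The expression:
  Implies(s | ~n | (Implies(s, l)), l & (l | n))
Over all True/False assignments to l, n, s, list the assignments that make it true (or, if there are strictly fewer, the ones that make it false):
is true only for:
  l=True, n=False, s=False;
  l=True, n=False, s=True;
  l=True, n=True, s=False;
  l=True, n=True, s=True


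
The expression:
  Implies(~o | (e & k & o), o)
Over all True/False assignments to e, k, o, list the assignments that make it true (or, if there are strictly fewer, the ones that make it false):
is true only for:
  e=False, k=False, o=True;
  e=False, k=True, o=True;
  e=True, k=False, o=True;
  e=True, k=True, o=True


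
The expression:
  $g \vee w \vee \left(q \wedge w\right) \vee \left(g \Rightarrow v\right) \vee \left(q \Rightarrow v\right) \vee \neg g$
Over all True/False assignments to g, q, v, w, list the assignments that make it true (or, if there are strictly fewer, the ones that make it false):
is always true.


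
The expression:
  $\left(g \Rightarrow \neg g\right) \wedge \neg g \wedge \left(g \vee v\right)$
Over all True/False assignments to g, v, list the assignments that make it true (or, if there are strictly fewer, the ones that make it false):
is true only for:
  g=False, v=True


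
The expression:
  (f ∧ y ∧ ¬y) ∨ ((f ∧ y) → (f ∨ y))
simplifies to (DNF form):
True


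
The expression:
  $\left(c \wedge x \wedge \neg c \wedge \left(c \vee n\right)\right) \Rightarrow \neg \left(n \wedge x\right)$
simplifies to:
$\text{True}$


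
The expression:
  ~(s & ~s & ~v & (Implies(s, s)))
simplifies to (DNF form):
True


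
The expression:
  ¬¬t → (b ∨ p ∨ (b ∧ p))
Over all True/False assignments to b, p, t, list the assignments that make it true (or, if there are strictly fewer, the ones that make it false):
is false only for:
  b=False, p=False, t=True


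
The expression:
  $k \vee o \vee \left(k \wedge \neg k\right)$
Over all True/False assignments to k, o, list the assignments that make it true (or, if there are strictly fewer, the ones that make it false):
is false only for:
  k=False, o=False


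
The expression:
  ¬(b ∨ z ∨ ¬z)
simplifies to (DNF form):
False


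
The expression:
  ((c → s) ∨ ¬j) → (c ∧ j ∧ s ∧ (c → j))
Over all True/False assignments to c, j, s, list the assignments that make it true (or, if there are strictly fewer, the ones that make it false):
is true only for:
  c=True, j=True, s=False;
  c=True, j=True, s=True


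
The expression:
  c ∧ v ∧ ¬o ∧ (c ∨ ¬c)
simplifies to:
c ∧ v ∧ ¬o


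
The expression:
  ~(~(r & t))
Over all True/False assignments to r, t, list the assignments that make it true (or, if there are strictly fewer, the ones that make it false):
is true only for:
  r=True, t=True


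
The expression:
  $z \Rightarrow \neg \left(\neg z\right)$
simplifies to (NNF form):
$\text{True}$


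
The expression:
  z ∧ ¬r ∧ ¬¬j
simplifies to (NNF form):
j ∧ z ∧ ¬r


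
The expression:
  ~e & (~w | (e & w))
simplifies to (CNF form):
~e & ~w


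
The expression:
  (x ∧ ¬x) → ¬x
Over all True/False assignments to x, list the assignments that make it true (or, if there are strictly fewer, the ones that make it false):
is always true.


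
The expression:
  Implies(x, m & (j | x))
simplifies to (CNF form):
m | ~x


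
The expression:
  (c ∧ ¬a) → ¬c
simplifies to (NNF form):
a ∨ ¬c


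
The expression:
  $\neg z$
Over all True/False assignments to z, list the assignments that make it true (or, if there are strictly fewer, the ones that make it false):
is true only for:
  z=False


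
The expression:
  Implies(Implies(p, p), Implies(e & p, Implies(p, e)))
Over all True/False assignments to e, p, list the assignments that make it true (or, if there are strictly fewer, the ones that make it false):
is always true.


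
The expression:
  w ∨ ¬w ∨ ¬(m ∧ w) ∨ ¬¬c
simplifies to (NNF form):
True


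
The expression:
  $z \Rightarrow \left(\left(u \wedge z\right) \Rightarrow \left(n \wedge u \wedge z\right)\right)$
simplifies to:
$n \vee \neg u \vee \neg z$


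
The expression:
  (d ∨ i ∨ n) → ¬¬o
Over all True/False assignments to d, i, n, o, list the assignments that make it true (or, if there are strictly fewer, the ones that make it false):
is false only for:
  d=False, i=False, n=True, o=False;
  d=False, i=True, n=False, o=False;
  d=False, i=True, n=True, o=False;
  d=True, i=False, n=False, o=False;
  d=True, i=False, n=True, o=False;
  d=True, i=True, n=False, o=False;
  d=True, i=True, n=True, o=False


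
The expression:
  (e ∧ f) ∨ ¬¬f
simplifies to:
f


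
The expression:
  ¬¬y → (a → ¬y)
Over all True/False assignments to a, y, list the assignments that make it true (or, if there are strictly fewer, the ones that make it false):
is false only for:
  a=True, y=True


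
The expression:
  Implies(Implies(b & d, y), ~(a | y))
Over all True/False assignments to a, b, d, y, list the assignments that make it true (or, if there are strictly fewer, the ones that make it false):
is true only for:
  a=False, b=False, d=False, y=False;
  a=False, b=False, d=True, y=False;
  a=False, b=True, d=False, y=False;
  a=False, b=True, d=True, y=False;
  a=True, b=True, d=True, y=False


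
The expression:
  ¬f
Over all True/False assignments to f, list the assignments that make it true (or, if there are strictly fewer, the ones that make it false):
is true only for:
  f=False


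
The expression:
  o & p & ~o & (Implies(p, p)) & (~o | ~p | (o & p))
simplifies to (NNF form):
False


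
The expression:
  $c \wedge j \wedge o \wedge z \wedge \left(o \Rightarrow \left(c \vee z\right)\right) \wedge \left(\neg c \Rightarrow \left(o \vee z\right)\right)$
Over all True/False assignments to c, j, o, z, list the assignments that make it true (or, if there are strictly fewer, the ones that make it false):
is true only for:
  c=True, j=True, o=True, z=True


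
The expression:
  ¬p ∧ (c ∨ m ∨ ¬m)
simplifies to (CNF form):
¬p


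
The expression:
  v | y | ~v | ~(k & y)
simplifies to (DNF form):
True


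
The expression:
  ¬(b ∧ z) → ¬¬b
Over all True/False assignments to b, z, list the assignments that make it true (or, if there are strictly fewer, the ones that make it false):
is true only for:
  b=True, z=False;
  b=True, z=True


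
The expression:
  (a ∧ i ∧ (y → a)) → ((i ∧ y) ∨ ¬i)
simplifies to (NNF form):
y ∨ ¬a ∨ ¬i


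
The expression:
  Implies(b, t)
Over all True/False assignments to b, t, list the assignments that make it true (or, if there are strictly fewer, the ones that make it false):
is false only for:
  b=True, t=False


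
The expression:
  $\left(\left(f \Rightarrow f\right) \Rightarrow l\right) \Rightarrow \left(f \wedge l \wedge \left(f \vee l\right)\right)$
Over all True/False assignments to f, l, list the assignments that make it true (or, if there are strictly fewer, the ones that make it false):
is false only for:
  f=False, l=True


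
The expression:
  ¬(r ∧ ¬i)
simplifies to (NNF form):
i ∨ ¬r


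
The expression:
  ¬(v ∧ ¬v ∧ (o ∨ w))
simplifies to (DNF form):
True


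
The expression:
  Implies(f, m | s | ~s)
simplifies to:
True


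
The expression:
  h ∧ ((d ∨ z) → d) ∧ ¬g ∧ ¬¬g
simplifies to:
False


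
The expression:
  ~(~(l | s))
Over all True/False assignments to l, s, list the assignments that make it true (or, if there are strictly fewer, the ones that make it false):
is false only for:
  l=False, s=False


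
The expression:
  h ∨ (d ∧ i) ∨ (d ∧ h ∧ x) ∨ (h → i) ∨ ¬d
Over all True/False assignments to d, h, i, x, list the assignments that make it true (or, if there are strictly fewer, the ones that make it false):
is always true.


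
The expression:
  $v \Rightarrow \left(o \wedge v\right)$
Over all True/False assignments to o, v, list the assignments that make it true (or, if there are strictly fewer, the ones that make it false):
is false only for:
  o=False, v=True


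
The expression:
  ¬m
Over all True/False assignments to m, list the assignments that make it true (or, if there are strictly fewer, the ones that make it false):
is true only for:
  m=False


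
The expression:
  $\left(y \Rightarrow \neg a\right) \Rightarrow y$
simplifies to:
$y$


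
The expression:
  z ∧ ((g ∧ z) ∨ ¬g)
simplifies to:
z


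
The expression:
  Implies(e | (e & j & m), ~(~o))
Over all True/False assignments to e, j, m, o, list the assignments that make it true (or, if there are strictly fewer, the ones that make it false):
is false only for:
  e=True, j=False, m=False, o=False;
  e=True, j=False, m=True, o=False;
  e=True, j=True, m=False, o=False;
  e=True, j=True, m=True, o=False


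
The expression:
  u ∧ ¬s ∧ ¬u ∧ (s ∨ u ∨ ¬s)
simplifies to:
False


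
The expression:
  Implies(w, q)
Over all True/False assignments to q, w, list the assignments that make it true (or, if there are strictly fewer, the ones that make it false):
is false only for:
  q=False, w=True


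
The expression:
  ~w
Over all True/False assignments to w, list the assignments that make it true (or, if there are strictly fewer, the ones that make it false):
is true only for:
  w=False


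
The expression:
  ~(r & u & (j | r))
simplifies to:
~r | ~u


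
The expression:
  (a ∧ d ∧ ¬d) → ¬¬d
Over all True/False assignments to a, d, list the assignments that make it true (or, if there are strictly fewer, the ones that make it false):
is always true.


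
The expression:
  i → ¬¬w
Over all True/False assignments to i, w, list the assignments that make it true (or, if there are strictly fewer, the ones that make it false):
is false only for:
  i=True, w=False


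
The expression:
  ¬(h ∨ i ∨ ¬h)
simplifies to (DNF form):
False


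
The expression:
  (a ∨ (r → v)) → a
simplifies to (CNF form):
(a ∨ r) ∧ (a ∨ ¬v)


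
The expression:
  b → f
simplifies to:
f ∨ ¬b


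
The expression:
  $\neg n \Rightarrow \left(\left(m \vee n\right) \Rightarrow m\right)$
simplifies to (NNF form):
$\text{True}$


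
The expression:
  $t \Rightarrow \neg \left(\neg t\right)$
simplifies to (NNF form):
$\text{True}$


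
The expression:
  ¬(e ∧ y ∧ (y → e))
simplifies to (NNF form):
¬e ∨ ¬y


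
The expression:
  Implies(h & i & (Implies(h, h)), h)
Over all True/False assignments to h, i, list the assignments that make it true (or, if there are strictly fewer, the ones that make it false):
is always true.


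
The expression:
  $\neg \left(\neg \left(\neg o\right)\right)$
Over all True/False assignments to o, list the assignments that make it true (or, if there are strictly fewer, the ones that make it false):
is true only for:
  o=False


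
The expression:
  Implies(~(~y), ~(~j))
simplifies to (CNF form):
j | ~y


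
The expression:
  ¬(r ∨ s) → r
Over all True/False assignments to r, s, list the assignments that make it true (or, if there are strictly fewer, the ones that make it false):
is false only for:
  r=False, s=False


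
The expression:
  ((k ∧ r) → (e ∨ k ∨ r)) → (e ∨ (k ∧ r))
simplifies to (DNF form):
e ∨ (k ∧ r)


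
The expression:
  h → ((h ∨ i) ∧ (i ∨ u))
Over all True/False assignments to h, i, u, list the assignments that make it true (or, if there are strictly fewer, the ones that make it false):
is false only for:
  h=True, i=False, u=False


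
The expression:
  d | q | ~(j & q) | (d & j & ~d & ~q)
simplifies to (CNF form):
True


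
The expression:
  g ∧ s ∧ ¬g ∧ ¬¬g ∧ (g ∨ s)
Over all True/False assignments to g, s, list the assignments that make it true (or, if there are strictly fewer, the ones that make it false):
is never true.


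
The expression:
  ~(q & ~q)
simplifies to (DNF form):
True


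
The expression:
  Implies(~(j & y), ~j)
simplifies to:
y | ~j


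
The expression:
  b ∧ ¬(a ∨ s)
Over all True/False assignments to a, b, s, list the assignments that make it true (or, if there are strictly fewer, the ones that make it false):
is true only for:
  a=False, b=True, s=False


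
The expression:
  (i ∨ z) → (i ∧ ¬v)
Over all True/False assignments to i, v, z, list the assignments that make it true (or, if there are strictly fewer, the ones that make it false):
is true only for:
  i=False, v=False, z=False;
  i=False, v=True, z=False;
  i=True, v=False, z=False;
  i=True, v=False, z=True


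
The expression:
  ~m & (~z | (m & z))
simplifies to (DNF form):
~m & ~z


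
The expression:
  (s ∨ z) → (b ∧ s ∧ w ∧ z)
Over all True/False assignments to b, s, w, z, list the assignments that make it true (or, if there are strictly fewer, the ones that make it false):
is true only for:
  b=False, s=False, w=False, z=False;
  b=False, s=False, w=True, z=False;
  b=True, s=False, w=False, z=False;
  b=True, s=False, w=True, z=False;
  b=True, s=True, w=True, z=True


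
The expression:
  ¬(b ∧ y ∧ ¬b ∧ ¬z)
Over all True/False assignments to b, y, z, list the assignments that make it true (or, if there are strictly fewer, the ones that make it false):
is always true.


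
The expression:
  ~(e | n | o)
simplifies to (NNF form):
~e & ~n & ~o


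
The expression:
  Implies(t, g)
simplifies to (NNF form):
g | ~t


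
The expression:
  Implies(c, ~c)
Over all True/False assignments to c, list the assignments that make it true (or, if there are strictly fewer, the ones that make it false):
is true only for:
  c=False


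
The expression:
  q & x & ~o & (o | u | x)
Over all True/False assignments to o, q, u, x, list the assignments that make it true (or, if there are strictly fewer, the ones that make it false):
is true only for:
  o=False, q=True, u=False, x=True;
  o=False, q=True, u=True, x=True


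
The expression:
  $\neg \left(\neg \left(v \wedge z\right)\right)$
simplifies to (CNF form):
$v \wedge z$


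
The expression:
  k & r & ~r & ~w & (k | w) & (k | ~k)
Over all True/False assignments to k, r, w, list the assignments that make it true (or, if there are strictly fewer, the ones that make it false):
is never true.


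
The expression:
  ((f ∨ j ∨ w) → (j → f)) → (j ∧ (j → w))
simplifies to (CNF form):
j ∧ (w ∨ ¬f)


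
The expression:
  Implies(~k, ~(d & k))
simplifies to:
True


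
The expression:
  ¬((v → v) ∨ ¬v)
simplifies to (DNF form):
False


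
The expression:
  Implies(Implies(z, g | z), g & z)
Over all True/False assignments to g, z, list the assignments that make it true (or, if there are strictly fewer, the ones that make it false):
is true only for:
  g=True, z=True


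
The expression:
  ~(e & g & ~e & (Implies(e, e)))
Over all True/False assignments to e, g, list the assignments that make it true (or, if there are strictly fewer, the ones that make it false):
is always true.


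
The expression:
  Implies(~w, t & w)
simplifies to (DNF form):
w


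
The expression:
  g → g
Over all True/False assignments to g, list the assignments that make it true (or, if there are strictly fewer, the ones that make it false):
is always true.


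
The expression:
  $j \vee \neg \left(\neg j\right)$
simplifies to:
$j$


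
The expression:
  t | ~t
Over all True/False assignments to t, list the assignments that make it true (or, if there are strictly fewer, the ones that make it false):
is always true.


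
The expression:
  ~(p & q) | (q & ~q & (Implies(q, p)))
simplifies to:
~p | ~q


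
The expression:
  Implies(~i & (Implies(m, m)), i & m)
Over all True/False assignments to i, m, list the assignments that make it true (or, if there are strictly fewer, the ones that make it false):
is true only for:
  i=True, m=False;
  i=True, m=True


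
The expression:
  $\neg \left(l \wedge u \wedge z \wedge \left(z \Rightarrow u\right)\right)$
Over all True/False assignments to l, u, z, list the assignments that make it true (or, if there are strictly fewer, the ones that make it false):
is false only for:
  l=True, u=True, z=True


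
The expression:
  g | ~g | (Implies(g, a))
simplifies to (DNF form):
True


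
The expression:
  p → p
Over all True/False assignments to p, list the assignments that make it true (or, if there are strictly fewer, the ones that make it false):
is always true.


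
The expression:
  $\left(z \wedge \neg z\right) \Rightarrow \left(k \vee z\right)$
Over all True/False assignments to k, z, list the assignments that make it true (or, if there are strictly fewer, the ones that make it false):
is always true.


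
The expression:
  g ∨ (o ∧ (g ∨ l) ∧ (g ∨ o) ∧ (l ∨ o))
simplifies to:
g ∨ (l ∧ o)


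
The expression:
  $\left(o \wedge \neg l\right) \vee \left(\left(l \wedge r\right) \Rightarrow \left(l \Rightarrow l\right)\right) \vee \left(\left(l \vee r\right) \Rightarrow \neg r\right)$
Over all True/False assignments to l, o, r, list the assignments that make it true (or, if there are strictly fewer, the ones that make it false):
is always true.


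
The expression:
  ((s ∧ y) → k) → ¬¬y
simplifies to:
y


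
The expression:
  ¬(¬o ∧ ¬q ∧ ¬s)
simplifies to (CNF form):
o ∨ q ∨ s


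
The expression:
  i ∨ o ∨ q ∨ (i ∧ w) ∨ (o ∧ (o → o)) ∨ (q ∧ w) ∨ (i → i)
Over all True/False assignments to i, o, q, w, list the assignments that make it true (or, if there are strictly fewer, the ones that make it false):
is always true.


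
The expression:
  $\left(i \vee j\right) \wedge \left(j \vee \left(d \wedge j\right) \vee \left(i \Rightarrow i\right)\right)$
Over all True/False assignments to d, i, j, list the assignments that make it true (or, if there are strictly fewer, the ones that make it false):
is false only for:
  d=False, i=False, j=False;
  d=True, i=False, j=False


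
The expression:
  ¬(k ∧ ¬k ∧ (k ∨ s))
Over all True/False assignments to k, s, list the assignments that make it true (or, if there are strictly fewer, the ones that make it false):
is always true.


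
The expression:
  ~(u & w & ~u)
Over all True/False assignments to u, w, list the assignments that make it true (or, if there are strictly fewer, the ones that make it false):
is always true.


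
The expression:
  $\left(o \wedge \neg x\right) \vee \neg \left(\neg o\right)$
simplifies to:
$o$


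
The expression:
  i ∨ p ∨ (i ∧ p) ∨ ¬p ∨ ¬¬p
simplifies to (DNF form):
True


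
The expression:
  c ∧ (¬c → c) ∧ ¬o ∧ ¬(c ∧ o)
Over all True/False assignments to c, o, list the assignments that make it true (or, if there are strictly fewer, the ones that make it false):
is true only for:
  c=True, o=False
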